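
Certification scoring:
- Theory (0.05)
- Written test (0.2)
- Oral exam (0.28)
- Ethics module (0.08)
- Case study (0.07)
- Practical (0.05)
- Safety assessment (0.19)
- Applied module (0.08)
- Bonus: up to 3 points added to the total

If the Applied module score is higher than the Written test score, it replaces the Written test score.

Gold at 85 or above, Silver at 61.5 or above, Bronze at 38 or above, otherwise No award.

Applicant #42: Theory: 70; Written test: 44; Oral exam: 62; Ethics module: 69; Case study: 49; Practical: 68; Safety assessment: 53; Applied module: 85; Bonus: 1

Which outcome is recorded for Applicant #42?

Applied module (85) > Written test (44), so Written test counts as 85.
Weighted total:
  Theory 70 × 0.05 = 3.5
  Written test 85 × 0.2 = 17
  Oral exam 62 × 0.28 = 17.36
  Ethics module 69 × 0.08 = 5.52
  Case study 49 × 0.07 = 3.43
  Practical 68 × 0.05 = 3.4
  Safety assessment 53 × 0.19 = 10.07
  Applied module 85 × 0.08 = 6.8
Sum = 67.08
Bonus: 67.08 + 1 = 68.08
68.08 is ≥ 61.5 and < 85 → Silver

Silver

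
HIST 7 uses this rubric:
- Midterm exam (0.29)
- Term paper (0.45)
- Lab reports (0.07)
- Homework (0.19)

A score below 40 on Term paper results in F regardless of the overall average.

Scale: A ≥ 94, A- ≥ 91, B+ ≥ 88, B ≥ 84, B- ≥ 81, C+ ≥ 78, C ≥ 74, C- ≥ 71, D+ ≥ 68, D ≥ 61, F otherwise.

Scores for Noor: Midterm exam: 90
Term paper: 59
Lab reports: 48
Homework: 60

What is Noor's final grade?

Term paper score 59 ≥ 40: minimum met.
Weighted total:
  Midterm exam 90 × 0.29 = 26.1
  Term paper 59 × 0.45 = 26.55
  Lab reports 48 × 0.07 = 3.36
  Homework 60 × 0.19 = 11.4
Sum = 67.41
67.41 is ≥ 61 and < 68 → D

D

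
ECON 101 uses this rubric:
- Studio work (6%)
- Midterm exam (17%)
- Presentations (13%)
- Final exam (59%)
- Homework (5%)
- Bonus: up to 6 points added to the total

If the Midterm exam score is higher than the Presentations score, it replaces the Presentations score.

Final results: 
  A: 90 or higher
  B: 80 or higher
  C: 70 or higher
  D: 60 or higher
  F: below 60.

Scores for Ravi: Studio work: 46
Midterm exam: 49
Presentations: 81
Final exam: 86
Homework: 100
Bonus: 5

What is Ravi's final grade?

Midterm exam (49) ≤ Presentations (81), so Presentations stays at 81.
Weighted total:
  Studio work 46 × 0.06 = 2.76
  Midterm exam 49 × 0.17 = 8.33
  Presentations 81 × 0.13 = 10.53
  Final exam 86 × 0.59 = 50.74
  Homework 100 × 0.05 = 5
Sum = 77.36
Bonus: 77.36 + 5 = 82.36
82.36 is ≥ 80 and < 90 → B

B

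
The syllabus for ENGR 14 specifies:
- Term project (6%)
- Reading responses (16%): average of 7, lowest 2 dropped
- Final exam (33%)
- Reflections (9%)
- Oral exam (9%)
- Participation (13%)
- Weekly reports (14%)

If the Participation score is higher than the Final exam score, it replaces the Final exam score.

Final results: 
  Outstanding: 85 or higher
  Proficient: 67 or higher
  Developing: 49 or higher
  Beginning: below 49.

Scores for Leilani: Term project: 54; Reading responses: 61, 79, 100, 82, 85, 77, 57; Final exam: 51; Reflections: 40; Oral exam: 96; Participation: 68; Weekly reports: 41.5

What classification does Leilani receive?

Reading responses: drop 57, 61 → average of remaining 5 = 423/5 = 84.6
Participation (68) > Final exam (51), so Final exam counts as 68.
Weighted total:
  Term project 54 × 0.06 = 3.24
  Reading responses 84.6 × 0.16 = 13.536
  Final exam 68 × 0.33 = 22.44
  Reflections 40 × 0.09 = 3.6
  Oral exam 96 × 0.09 = 8.64
  Participation 68 × 0.13 = 8.84
  Weekly reports 41.5 × 0.14 = 5.81
Sum = 66.106
66.106 is ≥ 49 and < 67 → Developing

Developing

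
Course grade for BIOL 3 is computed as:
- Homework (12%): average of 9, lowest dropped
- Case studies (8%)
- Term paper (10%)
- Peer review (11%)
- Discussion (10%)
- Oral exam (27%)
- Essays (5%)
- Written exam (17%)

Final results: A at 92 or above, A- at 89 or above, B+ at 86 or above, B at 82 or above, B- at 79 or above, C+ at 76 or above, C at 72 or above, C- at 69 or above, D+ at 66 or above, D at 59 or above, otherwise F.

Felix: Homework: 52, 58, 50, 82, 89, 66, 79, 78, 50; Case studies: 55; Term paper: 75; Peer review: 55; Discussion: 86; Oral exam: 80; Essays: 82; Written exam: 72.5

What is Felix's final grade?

Homework: drop 50 → average of remaining 8 = 554/8 = 69.25
Weighted total:
  Homework 69.25 × 0.12 = 8.31
  Case studies 55 × 0.08 = 4.4
  Term paper 75 × 0.1 = 7.5
  Peer review 55 × 0.11 = 6.05
  Discussion 86 × 0.1 = 8.6
  Oral exam 80 × 0.27 = 21.6
  Essays 82 × 0.05 = 4.1
  Written exam 72.5 × 0.17 = 12.325
Sum = 72.885
72.885 is ≥ 72 and < 76 → C

C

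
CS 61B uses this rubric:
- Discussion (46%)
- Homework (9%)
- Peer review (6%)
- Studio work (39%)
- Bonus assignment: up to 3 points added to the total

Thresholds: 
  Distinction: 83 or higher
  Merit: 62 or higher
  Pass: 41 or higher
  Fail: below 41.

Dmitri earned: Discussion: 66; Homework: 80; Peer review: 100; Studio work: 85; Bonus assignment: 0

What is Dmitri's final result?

Merit

Weighted total:
  Discussion 66 × 0.46 = 30.36
  Homework 80 × 0.09 = 7.2
  Peer review 100 × 0.06 = 6
  Studio work 85 × 0.39 = 33.15
Sum = 76.71
Bonus assignment: 76.71 + 0 = 76.71
76.71 is ≥ 62 and < 83 → Merit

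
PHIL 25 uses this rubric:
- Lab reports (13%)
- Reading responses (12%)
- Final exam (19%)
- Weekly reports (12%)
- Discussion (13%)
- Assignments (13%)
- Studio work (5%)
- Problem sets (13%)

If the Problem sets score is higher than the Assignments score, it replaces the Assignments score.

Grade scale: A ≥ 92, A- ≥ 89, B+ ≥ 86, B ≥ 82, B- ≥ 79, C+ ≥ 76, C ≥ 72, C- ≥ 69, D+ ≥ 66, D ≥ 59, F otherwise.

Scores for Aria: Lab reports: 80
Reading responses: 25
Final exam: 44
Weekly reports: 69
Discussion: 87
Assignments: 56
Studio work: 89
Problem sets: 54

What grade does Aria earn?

Problem sets (54) ≤ Assignments (56), so Assignments stays at 56.
Weighted total:
  Lab reports 80 × 0.13 = 10.4
  Reading responses 25 × 0.12 = 3
  Final exam 44 × 0.19 = 8.36
  Weekly reports 69 × 0.12 = 8.28
  Discussion 87 × 0.13 = 11.31
  Assignments 56 × 0.13 = 7.28
  Studio work 89 × 0.05 = 4.45
  Problem sets 54 × 0.13 = 7.02
Sum = 60.1
60.1 is ≥ 59 and < 66 → D

D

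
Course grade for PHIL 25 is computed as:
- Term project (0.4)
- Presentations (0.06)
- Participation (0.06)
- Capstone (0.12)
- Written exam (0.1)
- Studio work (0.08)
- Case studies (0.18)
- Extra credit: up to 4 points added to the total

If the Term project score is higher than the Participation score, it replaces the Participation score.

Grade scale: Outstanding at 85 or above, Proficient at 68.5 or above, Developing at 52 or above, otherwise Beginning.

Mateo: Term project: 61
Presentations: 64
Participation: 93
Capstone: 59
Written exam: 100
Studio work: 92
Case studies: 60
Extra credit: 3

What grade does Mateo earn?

Proficient

Term project (61) ≤ Participation (93), so Participation stays at 93.
Weighted total:
  Term project 61 × 0.4 = 24.4
  Presentations 64 × 0.06 = 3.84
  Participation 93 × 0.06 = 5.58
  Capstone 59 × 0.12 = 7.08
  Written exam 100 × 0.1 = 10
  Studio work 92 × 0.08 = 7.36
  Case studies 60 × 0.18 = 10.8
Sum = 69.06
Extra credit: 69.06 + 3 = 72.06
72.06 is ≥ 68.5 and < 85 → Proficient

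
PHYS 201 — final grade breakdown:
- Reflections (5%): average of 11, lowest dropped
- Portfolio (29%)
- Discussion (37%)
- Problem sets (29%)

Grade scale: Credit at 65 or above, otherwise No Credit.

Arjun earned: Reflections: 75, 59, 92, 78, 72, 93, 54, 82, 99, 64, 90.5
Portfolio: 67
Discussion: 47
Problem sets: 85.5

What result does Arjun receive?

Credit

Reflections: drop 54 → average of remaining 10 = 804.5/10 = 80.45
Weighted total:
  Reflections 80.45 × 0.05 = 4.0225
  Portfolio 67 × 0.29 = 19.43
  Discussion 47 × 0.37 = 17.39
  Problem sets 85.5 × 0.29 = 24.795
Sum = 65.6375
65.6375 ≥ 65 → Credit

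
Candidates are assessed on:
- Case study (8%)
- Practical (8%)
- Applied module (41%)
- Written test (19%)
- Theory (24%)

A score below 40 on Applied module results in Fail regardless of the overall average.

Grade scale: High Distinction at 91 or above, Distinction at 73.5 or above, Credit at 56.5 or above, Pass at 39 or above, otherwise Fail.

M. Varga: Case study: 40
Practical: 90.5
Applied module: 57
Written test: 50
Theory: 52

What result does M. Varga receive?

Pass

Applied module score 57 ≥ 40: minimum met.
Weighted total:
  Case study 40 × 0.08 = 3.2
  Practical 90.5 × 0.08 = 7.24
  Applied module 57 × 0.41 = 23.37
  Written test 50 × 0.19 = 9.5
  Theory 52 × 0.24 = 12.48
Sum = 55.79
55.79 is ≥ 39 and < 56.5 → Pass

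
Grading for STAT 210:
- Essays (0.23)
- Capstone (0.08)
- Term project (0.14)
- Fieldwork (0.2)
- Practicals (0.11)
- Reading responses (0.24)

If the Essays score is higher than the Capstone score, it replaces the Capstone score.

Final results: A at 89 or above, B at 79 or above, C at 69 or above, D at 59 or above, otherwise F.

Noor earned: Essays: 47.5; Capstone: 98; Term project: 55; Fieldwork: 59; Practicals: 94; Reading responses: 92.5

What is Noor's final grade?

C

Essays (47.5) ≤ Capstone (98), so Capstone stays at 98.
Weighted total:
  Essays 47.5 × 0.23 = 10.925
  Capstone 98 × 0.08 = 7.84
  Term project 55 × 0.14 = 7.7
  Fieldwork 59 × 0.2 = 11.8
  Practicals 94 × 0.11 = 10.34
  Reading responses 92.5 × 0.24 = 22.2
Sum = 70.805
70.805 is ≥ 69 and < 79 → C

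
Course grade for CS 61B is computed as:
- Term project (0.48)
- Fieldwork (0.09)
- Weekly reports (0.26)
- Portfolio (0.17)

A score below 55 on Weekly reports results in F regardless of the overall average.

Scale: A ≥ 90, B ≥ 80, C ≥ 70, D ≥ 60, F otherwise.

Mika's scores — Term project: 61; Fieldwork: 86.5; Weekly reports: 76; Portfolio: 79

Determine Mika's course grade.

Weekly reports score 76 ≥ 55: minimum met.
Weighted total:
  Term project 61 × 0.48 = 29.28
  Fieldwork 86.5 × 0.09 = 7.785
  Weekly reports 76 × 0.26 = 19.76
  Portfolio 79 × 0.17 = 13.43
Sum = 70.255
70.255 is ≥ 70 and < 80 → C

C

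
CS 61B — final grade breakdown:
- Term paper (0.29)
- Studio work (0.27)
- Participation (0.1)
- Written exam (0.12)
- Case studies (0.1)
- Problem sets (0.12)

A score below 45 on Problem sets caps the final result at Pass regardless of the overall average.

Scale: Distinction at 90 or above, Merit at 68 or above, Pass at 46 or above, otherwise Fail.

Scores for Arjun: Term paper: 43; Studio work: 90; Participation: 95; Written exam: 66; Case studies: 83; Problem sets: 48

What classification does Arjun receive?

Merit

Problem sets score 48 ≥ 45: minimum met.
Weighted total:
  Term paper 43 × 0.29 = 12.47
  Studio work 90 × 0.27 = 24.3
  Participation 95 × 0.1 = 9.5
  Written exam 66 × 0.12 = 7.92
  Case studies 83 × 0.1 = 8.3
  Problem sets 48 × 0.12 = 5.76
Sum = 68.25
68.25 is ≥ 68 and < 90 → Merit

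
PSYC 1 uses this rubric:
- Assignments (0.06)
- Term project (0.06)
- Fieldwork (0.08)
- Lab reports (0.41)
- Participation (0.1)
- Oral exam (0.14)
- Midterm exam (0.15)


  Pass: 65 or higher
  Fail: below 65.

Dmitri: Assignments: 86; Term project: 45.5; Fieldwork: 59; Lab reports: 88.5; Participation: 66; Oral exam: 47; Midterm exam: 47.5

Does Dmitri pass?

Weighted total:
  Assignments 86 × 0.06 = 5.16
  Term project 45.5 × 0.06 = 2.73
  Fieldwork 59 × 0.08 = 4.72
  Lab reports 88.5 × 0.41 = 36.285
  Participation 66 × 0.1 = 6.6
  Oral exam 47 × 0.14 = 6.58
  Midterm exam 47.5 × 0.15 = 7.125
Sum = 69.2
69.2 ≥ 65 → Pass

Pass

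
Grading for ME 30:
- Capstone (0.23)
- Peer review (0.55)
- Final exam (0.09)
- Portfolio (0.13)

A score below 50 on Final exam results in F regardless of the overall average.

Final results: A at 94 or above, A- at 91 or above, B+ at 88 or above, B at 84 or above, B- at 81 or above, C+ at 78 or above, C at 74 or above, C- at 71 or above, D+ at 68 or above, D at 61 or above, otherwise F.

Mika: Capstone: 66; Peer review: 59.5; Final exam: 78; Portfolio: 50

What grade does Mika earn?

D

Final exam score 78 ≥ 50: minimum met.
Weighted total:
  Capstone 66 × 0.23 = 15.18
  Peer review 59.5 × 0.55 = 32.725
  Final exam 78 × 0.09 = 7.02
  Portfolio 50 × 0.13 = 6.5
Sum = 61.425
61.425 is ≥ 61 and < 68 → D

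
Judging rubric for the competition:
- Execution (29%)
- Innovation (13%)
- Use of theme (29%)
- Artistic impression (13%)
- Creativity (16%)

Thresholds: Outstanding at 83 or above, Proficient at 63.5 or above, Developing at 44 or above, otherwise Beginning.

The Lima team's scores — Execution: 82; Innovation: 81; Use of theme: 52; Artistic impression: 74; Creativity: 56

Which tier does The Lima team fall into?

Weighted total:
  Execution 82 × 0.29 = 23.78
  Innovation 81 × 0.13 = 10.53
  Use of theme 52 × 0.29 = 15.08
  Artistic impression 74 × 0.13 = 9.62
  Creativity 56 × 0.16 = 8.96
Sum = 67.97
67.97 is ≥ 63.5 and < 83 → Proficient

Proficient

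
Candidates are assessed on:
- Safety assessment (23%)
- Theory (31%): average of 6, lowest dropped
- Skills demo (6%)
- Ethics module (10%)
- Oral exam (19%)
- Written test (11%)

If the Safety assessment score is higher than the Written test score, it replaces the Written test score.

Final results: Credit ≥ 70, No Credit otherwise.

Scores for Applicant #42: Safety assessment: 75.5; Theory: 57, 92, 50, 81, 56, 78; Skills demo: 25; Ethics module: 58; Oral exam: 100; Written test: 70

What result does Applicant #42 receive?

Credit

Theory: drop 50 → average of remaining 5 = 364/5 = 72.8
Safety assessment (75.5) > Written test (70), so Written test counts as 75.5.
Weighted total:
  Safety assessment 75.5 × 0.23 = 17.365
  Theory 72.8 × 0.31 = 22.568
  Skills demo 25 × 0.06 = 1.5
  Ethics module 58 × 0.1 = 5.8
  Oral exam 100 × 0.19 = 19
  Written test 75.5 × 0.11 = 8.305
Sum = 74.538
74.538 ≥ 70 → Credit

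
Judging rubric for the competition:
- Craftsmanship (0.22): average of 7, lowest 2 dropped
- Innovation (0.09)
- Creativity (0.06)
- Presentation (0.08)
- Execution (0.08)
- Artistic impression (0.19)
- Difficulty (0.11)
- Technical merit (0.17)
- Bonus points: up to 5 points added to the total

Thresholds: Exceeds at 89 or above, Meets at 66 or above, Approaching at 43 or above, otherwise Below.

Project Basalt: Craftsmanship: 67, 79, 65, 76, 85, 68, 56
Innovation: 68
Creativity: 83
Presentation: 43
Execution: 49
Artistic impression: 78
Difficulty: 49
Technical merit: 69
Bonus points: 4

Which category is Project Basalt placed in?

Meets

Craftsmanship: drop 56, 65 → average of remaining 5 = 375/5 = 75
Weighted total:
  Craftsmanship 75 × 0.22 = 16.5
  Innovation 68 × 0.09 = 6.12
  Creativity 83 × 0.06 = 4.98
  Presentation 43 × 0.08 = 3.44
  Execution 49 × 0.08 = 3.92
  Artistic impression 78 × 0.19 = 14.82
  Difficulty 49 × 0.11 = 5.39
  Technical merit 69 × 0.17 = 11.73
Sum = 66.9
Bonus points: 66.9 + 4 = 70.9
70.9 is ≥ 66 and < 89 → Meets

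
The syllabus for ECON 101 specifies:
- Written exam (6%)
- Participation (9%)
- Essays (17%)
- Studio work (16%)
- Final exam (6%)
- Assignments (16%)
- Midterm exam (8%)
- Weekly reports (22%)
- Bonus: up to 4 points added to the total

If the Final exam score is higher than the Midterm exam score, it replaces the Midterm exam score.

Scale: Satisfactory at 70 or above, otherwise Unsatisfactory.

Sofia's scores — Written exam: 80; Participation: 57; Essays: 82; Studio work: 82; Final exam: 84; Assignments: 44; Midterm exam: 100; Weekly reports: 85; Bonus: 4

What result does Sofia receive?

Satisfactory

Final exam (84) ≤ Midterm exam (100), so Midterm exam stays at 100.
Weighted total:
  Written exam 80 × 0.06 = 4.8
  Participation 57 × 0.09 = 5.13
  Essays 82 × 0.17 = 13.94
  Studio work 82 × 0.16 = 13.12
  Final exam 84 × 0.06 = 5.04
  Assignments 44 × 0.16 = 7.04
  Midterm exam 100 × 0.08 = 8
  Weekly reports 85 × 0.22 = 18.7
Sum = 75.77
Bonus: 75.77 + 4 = 79.77
79.77 ≥ 70 → Satisfactory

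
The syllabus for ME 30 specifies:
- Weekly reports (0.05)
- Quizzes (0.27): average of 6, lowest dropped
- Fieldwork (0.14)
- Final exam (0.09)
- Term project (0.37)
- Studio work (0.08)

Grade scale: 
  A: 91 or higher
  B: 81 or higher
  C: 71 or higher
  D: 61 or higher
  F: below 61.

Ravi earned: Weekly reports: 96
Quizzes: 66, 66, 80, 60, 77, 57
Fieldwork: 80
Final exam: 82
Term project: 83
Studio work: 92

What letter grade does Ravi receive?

Quizzes: drop 57 → average of remaining 5 = 349/5 = 69.8
Weighted total:
  Weekly reports 96 × 0.05 = 4.8
  Quizzes 69.8 × 0.27 = 18.846
  Fieldwork 80 × 0.14 = 11.2
  Final exam 82 × 0.09 = 7.38
  Term project 83 × 0.37 = 30.71
  Studio work 92 × 0.08 = 7.36
Sum = 80.296
80.296 is ≥ 71 and < 81 → C

C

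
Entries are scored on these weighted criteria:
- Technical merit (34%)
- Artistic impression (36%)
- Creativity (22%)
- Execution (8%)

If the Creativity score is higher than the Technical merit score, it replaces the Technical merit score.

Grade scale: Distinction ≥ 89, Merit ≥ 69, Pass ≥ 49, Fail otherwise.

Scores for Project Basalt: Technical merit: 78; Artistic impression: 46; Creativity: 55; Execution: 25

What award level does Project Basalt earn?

Pass

Creativity (55) ≤ Technical merit (78), so Technical merit stays at 78.
Weighted total:
  Technical merit 78 × 0.34 = 26.52
  Artistic impression 46 × 0.36 = 16.56
  Creativity 55 × 0.22 = 12.1
  Execution 25 × 0.08 = 2
Sum = 57.18
57.18 is ≥ 49 and < 69 → Pass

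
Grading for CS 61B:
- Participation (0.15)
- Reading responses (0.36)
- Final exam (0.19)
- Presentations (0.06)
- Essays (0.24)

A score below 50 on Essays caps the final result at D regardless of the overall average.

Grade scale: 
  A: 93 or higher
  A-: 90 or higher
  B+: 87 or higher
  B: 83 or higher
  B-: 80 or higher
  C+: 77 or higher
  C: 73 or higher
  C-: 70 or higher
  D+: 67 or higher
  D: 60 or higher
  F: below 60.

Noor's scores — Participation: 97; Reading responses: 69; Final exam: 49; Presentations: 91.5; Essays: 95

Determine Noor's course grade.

C

Essays score 95 ≥ 50: minimum met.
Weighted total:
  Participation 97 × 0.15 = 14.55
  Reading responses 69 × 0.36 = 24.84
  Final exam 49 × 0.19 = 9.31
  Presentations 91.5 × 0.06 = 5.49
  Essays 95 × 0.24 = 22.8
Sum = 76.99
76.99 is ≥ 73 and < 77 → C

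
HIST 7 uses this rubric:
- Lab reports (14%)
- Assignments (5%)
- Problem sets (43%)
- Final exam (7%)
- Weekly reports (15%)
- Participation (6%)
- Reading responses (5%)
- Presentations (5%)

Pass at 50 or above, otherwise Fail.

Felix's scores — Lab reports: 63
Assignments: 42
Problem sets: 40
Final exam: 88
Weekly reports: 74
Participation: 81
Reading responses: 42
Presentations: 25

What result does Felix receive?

Weighted total:
  Lab reports 63 × 0.14 = 8.82
  Assignments 42 × 0.05 = 2.1
  Problem sets 40 × 0.43 = 17.2
  Final exam 88 × 0.07 = 6.16
  Weekly reports 74 × 0.15 = 11.1
  Participation 81 × 0.06 = 4.86
  Reading responses 42 × 0.05 = 2.1
  Presentations 25 × 0.05 = 1.25
Sum = 53.59
53.59 ≥ 50 → Pass

Pass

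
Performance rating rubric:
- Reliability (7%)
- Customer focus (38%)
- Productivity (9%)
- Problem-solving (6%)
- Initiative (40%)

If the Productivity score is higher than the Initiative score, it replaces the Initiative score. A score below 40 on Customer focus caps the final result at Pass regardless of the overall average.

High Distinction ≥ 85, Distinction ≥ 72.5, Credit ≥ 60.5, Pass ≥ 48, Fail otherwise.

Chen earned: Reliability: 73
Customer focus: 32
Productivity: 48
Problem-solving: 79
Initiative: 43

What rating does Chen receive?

Fail

Productivity (48) > Initiative (43), so Initiative counts as 48.
Customer focus score 32 < 40: minimum not met.
Weighted total:
  Reliability 73 × 0.07 = 5.11
  Customer focus 32 × 0.38 = 12.16
  Productivity 48 × 0.09 = 4.32
  Problem-solving 79 × 0.06 = 4.74
  Initiative 48 × 0.4 = 19.2
Sum = 45.53
45.53 would be Fail; cap at Pass applies → Fail.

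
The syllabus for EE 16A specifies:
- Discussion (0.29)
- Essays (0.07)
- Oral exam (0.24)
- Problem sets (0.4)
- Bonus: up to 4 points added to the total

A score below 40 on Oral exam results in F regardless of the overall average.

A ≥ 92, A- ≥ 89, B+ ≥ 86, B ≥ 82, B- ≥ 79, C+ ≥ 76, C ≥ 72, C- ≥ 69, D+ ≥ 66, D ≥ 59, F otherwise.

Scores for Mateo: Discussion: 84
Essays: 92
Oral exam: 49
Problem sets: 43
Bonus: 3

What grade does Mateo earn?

Oral exam score 49 ≥ 40: minimum met.
Weighted total:
  Discussion 84 × 0.29 = 24.36
  Essays 92 × 0.07 = 6.44
  Oral exam 49 × 0.24 = 11.76
  Problem sets 43 × 0.4 = 17.2
Sum = 59.76
Bonus: 59.76 + 3 = 62.76
62.76 is ≥ 59 and < 66 → D

D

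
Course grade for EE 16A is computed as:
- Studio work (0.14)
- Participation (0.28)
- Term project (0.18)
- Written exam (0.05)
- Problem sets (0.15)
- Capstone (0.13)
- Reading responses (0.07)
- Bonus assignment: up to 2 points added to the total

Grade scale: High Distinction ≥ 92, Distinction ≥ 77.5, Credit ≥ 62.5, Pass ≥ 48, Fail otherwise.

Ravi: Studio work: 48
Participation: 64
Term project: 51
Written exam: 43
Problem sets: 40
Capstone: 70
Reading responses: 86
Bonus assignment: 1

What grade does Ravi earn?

Weighted total:
  Studio work 48 × 0.14 = 6.72
  Participation 64 × 0.28 = 17.92
  Term project 51 × 0.18 = 9.18
  Written exam 43 × 0.05 = 2.15
  Problem sets 40 × 0.15 = 6
  Capstone 70 × 0.13 = 9.1
  Reading responses 86 × 0.07 = 6.02
Sum = 57.09
Bonus assignment: 57.09 + 1 = 58.09
58.09 is ≥ 48 and < 62.5 → Pass

Pass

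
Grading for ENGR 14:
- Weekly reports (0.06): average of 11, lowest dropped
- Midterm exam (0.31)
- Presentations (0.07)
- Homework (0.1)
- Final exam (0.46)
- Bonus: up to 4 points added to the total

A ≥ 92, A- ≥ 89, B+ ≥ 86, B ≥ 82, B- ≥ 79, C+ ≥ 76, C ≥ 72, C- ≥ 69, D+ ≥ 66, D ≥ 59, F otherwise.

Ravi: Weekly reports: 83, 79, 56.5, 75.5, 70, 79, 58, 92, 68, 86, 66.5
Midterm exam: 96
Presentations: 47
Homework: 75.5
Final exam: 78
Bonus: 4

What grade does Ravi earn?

B

Weekly reports: drop 56.5 → average of remaining 10 = 757/10 = 75.7
Weighted total:
  Weekly reports 75.7 × 0.06 = 4.542
  Midterm exam 96 × 0.31 = 29.76
  Presentations 47 × 0.07 = 3.29
  Homework 75.5 × 0.1 = 7.55
  Final exam 78 × 0.46 = 35.88
Sum = 81.022
Bonus: 81.022 + 4 = 85.022
85.022 is ≥ 82 and < 86 → B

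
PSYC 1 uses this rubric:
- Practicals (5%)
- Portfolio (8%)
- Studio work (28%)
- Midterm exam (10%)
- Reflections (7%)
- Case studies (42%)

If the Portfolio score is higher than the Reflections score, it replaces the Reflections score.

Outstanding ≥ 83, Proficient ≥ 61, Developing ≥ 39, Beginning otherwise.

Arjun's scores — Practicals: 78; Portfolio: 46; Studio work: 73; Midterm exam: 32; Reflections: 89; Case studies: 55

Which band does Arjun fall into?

Portfolio (46) ≤ Reflections (89), so Reflections stays at 89.
Weighted total:
  Practicals 78 × 0.05 = 3.9
  Portfolio 46 × 0.08 = 3.68
  Studio work 73 × 0.28 = 20.44
  Midterm exam 32 × 0.1 = 3.2
  Reflections 89 × 0.07 = 6.23
  Case studies 55 × 0.42 = 23.1
Sum = 60.55
60.55 is ≥ 39 and < 61 → Developing

Developing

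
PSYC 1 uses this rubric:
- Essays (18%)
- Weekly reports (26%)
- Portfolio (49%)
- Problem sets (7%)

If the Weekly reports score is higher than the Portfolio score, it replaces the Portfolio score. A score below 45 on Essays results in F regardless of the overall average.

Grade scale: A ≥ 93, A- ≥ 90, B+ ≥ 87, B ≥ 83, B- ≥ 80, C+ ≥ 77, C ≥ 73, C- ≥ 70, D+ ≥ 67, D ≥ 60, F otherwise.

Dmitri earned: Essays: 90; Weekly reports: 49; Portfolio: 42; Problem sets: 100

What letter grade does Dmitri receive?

F

Weekly reports (49) > Portfolio (42), so Portfolio counts as 49.
Essays score 90 ≥ 45: minimum met.
Weighted total:
  Essays 90 × 0.18 = 16.2
  Weekly reports 49 × 0.26 = 12.74
  Portfolio 49 × 0.49 = 24.01
  Problem sets 100 × 0.07 = 7
Sum = 59.95
59.95 < 60 → F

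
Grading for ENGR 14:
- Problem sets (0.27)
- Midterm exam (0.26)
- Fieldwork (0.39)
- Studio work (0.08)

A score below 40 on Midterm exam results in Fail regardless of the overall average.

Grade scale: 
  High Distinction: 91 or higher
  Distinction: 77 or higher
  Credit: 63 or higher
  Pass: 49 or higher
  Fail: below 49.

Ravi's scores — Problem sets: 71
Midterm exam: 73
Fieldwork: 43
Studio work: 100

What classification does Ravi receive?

Pass

Midterm exam score 73 ≥ 40: minimum met.
Weighted total:
  Problem sets 71 × 0.27 = 19.17
  Midterm exam 73 × 0.26 = 18.98
  Fieldwork 43 × 0.39 = 16.77
  Studio work 100 × 0.08 = 8
Sum = 62.92
62.92 is ≥ 49 and < 63 → Pass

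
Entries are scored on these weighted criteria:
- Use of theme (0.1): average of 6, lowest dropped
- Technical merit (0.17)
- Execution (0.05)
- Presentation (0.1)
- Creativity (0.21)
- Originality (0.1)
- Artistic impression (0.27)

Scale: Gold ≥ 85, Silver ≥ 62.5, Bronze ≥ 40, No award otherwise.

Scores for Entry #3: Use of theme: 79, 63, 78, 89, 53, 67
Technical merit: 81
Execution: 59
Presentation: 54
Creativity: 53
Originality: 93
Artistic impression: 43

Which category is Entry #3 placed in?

Use of theme: drop 53 → average of remaining 5 = 376/5 = 75.2
Weighted total:
  Use of theme 75.2 × 0.1 = 7.52
  Technical merit 81 × 0.17 = 13.77
  Execution 59 × 0.05 = 2.95
  Presentation 54 × 0.1 = 5.4
  Creativity 53 × 0.21 = 11.13
  Originality 93 × 0.1 = 9.3
  Artistic impression 43 × 0.27 = 11.61
Sum = 61.68
61.68 is ≥ 40 and < 62.5 → Bronze

Bronze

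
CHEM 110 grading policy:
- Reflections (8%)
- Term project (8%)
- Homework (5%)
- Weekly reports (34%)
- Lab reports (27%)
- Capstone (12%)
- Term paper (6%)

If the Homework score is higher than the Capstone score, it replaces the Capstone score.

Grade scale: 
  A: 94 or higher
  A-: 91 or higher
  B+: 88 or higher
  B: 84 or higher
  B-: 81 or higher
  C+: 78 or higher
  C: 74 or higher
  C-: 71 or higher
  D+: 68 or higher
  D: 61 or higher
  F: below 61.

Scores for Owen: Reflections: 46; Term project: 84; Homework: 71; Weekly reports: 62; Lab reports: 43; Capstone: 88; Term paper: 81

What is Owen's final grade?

Homework (71) ≤ Capstone (88), so Capstone stays at 88.
Weighted total:
  Reflections 46 × 0.08 = 3.68
  Term project 84 × 0.08 = 6.72
  Homework 71 × 0.05 = 3.55
  Weekly reports 62 × 0.34 = 21.08
  Lab reports 43 × 0.27 = 11.61
  Capstone 88 × 0.12 = 10.56
  Term paper 81 × 0.06 = 4.86
Sum = 62.06
62.06 is ≥ 61 and < 68 → D

D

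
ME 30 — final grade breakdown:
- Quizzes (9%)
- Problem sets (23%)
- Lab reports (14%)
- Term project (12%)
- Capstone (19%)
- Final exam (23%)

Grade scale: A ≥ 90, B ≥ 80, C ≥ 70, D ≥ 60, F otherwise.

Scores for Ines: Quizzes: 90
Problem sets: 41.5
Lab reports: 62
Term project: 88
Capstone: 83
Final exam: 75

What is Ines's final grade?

Weighted total:
  Quizzes 90 × 0.09 = 8.1
  Problem sets 41.5 × 0.23 = 9.545
  Lab reports 62 × 0.14 = 8.68
  Term project 88 × 0.12 = 10.56
  Capstone 83 × 0.19 = 15.77
  Final exam 75 × 0.23 = 17.25
Sum = 69.905
69.905 is ≥ 60 and < 70 → D

D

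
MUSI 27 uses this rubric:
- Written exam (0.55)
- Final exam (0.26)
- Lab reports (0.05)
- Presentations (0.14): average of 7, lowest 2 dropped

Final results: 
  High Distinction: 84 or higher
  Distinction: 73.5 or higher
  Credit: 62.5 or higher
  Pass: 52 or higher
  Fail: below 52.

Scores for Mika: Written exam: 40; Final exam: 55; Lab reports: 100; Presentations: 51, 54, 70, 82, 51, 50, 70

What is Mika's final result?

Presentations: drop 50, 51 → average of remaining 5 = 327/5 = 65.4
Weighted total:
  Written exam 40 × 0.55 = 22
  Final exam 55 × 0.26 = 14.3
  Lab reports 100 × 0.05 = 5
  Presentations 65.4 × 0.14 = 9.156
Sum = 50.456
50.456 < 52 → Fail

Fail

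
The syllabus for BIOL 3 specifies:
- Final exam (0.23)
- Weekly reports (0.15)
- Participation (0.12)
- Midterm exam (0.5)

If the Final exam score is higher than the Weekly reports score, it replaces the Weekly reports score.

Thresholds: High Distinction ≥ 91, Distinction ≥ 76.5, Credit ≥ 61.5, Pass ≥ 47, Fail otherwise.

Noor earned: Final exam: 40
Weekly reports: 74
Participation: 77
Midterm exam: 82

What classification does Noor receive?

Final exam (40) ≤ Weekly reports (74), so Weekly reports stays at 74.
Weighted total:
  Final exam 40 × 0.23 = 9.2
  Weekly reports 74 × 0.15 = 11.1
  Participation 77 × 0.12 = 9.24
  Midterm exam 82 × 0.5 = 41
Sum = 70.54
70.54 is ≥ 61.5 and < 76.5 → Credit

Credit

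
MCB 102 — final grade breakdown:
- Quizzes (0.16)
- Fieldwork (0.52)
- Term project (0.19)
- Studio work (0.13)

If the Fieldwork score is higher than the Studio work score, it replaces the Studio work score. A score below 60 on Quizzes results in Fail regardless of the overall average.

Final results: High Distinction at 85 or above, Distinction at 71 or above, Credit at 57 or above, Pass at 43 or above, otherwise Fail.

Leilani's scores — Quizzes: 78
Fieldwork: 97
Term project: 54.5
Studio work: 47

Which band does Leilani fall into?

High Distinction

Fieldwork (97) > Studio work (47), so Studio work counts as 97.
Quizzes score 78 ≥ 60: minimum met.
Weighted total:
  Quizzes 78 × 0.16 = 12.48
  Fieldwork 97 × 0.52 = 50.44
  Term project 54.5 × 0.19 = 10.355
  Studio work 97 × 0.13 = 12.61
Sum = 85.885
85.885 ≥ 85 → High Distinction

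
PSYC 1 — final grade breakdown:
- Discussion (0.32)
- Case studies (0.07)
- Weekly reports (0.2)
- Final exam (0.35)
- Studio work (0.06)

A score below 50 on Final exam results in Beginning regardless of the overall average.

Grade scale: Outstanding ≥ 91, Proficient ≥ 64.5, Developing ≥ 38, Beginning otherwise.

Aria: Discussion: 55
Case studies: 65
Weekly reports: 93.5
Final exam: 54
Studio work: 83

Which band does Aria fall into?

Final exam score 54 ≥ 50: minimum met.
Weighted total:
  Discussion 55 × 0.32 = 17.6
  Case studies 65 × 0.07 = 4.55
  Weekly reports 93.5 × 0.2 = 18.7
  Final exam 54 × 0.35 = 18.9
  Studio work 83 × 0.06 = 4.98
Sum = 64.73
64.73 is ≥ 64.5 and < 91 → Proficient

Proficient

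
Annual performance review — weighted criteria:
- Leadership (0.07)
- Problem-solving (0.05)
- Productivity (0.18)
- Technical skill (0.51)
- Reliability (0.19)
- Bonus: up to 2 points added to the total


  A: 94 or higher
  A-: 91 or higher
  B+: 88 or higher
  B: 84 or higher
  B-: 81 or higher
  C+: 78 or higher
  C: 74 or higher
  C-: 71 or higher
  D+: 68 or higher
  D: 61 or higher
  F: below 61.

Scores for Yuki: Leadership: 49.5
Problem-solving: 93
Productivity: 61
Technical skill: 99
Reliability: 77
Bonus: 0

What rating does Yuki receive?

Weighted total:
  Leadership 49.5 × 0.07 = 3.465
  Problem-solving 93 × 0.05 = 4.65
  Productivity 61 × 0.18 = 10.98
  Technical skill 99 × 0.51 = 50.49
  Reliability 77 × 0.19 = 14.63
Sum = 84.215
Bonus: 84.215 + 0 = 84.215
84.215 is ≥ 84 and < 88 → B

B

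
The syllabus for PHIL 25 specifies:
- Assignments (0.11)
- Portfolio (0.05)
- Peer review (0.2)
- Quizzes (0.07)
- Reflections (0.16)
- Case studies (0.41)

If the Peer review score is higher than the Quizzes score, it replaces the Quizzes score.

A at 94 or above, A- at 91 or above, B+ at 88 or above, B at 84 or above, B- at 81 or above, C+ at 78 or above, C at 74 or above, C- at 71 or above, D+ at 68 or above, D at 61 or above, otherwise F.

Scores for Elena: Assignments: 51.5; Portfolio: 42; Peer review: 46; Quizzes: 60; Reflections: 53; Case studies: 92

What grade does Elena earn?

Peer review (46) ≤ Quizzes (60), so Quizzes stays at 60.
Weighted total:
  Assignments 51.5 × 0.11 = 5.665
  Portfolio 42 × 0.05 = 2.1
  Peer review 46 × 0.2 = 9.2
  Quizzes 60 × 0.07 = 4.2
  Reflections 53 × 0.16 = 8.48
  Case studies 92 × 0.41 = 37.72
Sum = 67.365
67.365 is ≥ 61 and < 68 → D

D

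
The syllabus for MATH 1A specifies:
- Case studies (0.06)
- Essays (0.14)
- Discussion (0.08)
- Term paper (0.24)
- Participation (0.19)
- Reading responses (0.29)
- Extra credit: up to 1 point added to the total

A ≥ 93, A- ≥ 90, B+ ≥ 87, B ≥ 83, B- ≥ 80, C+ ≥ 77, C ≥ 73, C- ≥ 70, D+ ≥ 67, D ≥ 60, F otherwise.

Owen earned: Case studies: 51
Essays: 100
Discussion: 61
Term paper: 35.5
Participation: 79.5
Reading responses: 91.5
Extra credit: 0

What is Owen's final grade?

Weighted total:
  Case studies 51 × 0.06 = 3.06
  Essays 100 × 0.14 = 14
  Discussion 61 × 0.08 = 4.88
  Term paper 35.5 × 0.24 = 8.52
  Participation 79.5 × 0.19 = 15.105
  Reading responses 91.5 × 0.29 = 26.535
Sum = 72.1
Extra credit: 72.1 + 0 = 72.1
72.1 is ≥ 70 and < 73 → C-

C-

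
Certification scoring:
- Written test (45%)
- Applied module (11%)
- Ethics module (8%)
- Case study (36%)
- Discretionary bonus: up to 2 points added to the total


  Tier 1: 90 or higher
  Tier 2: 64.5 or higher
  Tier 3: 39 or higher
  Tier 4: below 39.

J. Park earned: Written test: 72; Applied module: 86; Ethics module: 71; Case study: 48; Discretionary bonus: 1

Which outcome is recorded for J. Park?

Weighted total:
  Written test 72 × 0.45 = 32.4
  Applied module 86 × 0.11 = 9.46
  Ethics module 71 × 0.08 = 5.68
  Case study 48 × 0.36 = 17.28
Sum = 64.82
Discretionary bonus: 64.82 + 1 = 65.82
65.82 is ≥ 64.5 and < 90 → Tier 2

Tier 2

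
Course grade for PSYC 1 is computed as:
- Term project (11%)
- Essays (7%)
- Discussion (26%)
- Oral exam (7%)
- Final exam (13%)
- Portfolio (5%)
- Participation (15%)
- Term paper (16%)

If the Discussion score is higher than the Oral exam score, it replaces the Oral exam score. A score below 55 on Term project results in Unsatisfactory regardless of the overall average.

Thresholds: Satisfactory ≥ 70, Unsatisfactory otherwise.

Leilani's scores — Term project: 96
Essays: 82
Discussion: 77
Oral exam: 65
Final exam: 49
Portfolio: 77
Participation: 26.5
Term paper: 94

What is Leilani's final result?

Satisfactory

Discussion (77) > Oral exam (65), so Oral exam counts as 77.
Term project score 96 ≥ 55: minimum met.
Weighted total:
  Term project 96 × 0.11 = 10.56
  Essays 82 × 0.07 = 5.74
  Discussion 77 × 0.26 = 20.02
  Oral exam 77 × 0.07 = 5.39
  Final exam 49 × 0.13 = 6.37
  Portfolio 77 × 0.05 = 3.85
  Participation 26.5 × 0.15 = 3.975
  Term paper 94 × 0.16 = 15.04
Sum = 70.945
70.945 ≥ 70 → Satisfactory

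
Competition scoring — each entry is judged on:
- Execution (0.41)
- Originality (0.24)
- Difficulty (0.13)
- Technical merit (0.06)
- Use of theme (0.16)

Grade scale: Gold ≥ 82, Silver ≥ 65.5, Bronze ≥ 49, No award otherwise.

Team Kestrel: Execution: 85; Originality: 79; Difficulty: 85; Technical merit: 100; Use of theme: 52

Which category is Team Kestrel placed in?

Silver

Weighted total:
  Execution 85 × 0.41 = 34.85
  Originality 79 × 0.24 = 18.96
  Difficulty 85 × 0.13 = 11.05
  Technical merit 100 × 0.06 = 6
  Use of theme 52 × 0.16 = 8.32
Sum = 79.18
79.18 is ≥ 65.5 and < 82 → Silver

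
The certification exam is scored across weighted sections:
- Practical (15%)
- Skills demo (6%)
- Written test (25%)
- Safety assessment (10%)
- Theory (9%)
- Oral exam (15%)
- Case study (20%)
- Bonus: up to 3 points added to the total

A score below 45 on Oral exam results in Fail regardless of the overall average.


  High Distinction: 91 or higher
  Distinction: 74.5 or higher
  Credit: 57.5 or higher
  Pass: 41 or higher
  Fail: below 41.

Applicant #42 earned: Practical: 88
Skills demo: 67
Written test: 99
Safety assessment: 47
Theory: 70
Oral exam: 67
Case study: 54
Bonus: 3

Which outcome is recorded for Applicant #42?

Oral exam score 67 ≥ 45: minimum met.
Weighted total:
  Practical 88 × 0.15 = 13.2
  Skills demo 67 × 0.06 = 4.02
  Written test 99 × 0.25 = 24.75
  Safety assessment 47 × 0.1 = 4.7
  Theory 70 × 0.09 = 6.3
  Oral exam 67 × 0.15 = 10.05
  Case study 54 × 0.2 = 10.8
Sum = 73.82
Bonus: 73.82 + 3 = 76.82
76.82 is ≥ 74.5 and < 91 → Distinction

Distinction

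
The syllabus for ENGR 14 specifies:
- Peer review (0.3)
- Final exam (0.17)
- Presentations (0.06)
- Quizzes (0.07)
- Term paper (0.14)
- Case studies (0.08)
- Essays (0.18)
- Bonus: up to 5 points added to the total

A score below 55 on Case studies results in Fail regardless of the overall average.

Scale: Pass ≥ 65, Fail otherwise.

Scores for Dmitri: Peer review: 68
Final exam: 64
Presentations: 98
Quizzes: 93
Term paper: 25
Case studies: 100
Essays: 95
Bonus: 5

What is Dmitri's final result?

Case studies score 100 ≥ 55: minimum met.
Weighted total:
  Peer review 68 × 0.3 = 20.4
  Final exam 64 × 0.17 = 10.88
  Presentations 98 × 0.06 = 5.88
  Quizzes 93 × 0.07 = 6.51
  Term paper 25 × 0.14 = 3.5
  Case studies 100 × 0.08 = 8
  Essays 95 × 0.18 = 17.1
Sum = 72.27
Bonus: 72.27 + 5 = 77.27
77.27 ≥ 65 → Pass

Pass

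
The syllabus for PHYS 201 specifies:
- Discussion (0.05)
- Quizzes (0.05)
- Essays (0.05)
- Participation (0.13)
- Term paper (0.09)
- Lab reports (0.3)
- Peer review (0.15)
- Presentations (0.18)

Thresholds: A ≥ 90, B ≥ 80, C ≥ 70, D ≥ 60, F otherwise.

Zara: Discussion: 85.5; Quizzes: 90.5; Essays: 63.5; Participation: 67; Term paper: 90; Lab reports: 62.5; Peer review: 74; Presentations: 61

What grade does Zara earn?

Weighted total:
  Discussion 85.5 × 0.05 = 4.275
  Quizzes 90.5 × 0.05 = 4.525
  Essays 63.5 × 0.05 = 3.175
  Participation 67 × 0.13 = 8.71
  Term paper 90 × 0.09 = 8.1
  Lab reports 62.5 × 0.3 = 18.75
  Peer review 74 × 0.15 = 11.1
  Presentations 61 × 0.18 = 10.98
Sum = 69.615
69.615 is ≥ 60 and < 70 → D

D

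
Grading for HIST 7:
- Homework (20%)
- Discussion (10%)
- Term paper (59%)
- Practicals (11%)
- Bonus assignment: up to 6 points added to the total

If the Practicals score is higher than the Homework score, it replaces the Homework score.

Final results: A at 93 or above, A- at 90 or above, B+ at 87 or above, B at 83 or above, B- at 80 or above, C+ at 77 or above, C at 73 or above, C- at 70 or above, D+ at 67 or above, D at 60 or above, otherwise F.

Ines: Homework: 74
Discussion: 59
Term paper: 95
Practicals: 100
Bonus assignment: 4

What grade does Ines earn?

Practicals (100) > Homework (74), so Homework counts as 100.
Weighted total:
  Homework 100 × 0.2 = 20
  Discussion 59 × 0.1 = 5.9
  Term paper 95 × 0.59 = 56.05
  Practicals 100 × 0.11 = 11
Sum = 92.95
Bonus assignment: 92.95 + 4 = 96.95
96.95 ≥ 93 → A

A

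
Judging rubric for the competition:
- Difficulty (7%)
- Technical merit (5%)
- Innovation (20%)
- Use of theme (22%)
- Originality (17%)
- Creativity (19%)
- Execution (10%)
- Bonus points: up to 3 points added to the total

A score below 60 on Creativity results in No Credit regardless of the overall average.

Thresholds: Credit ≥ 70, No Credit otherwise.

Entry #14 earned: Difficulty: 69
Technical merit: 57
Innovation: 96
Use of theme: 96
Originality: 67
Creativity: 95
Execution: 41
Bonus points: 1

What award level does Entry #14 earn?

Credit

Creativity score 95 ≥ 60: minimum met.
Weighted total:
  Difficulty 69 × 0.07 = 4.83
  Technical merit 57 × 0.05 = 2.85
  Innovation 96 × 0.2 = 19.2
  Use of theme 96 × 0.22 = 21.12
  Originality 67 × 0.17 = 11.39
  Creativity 95 × 0.19 = 18.05
  Execution 41 × 0.1 = 4.1
Sum = 81.54
Bonus points: 81.54 + 1 = 82.54
82.54 ≥ 70 → Credit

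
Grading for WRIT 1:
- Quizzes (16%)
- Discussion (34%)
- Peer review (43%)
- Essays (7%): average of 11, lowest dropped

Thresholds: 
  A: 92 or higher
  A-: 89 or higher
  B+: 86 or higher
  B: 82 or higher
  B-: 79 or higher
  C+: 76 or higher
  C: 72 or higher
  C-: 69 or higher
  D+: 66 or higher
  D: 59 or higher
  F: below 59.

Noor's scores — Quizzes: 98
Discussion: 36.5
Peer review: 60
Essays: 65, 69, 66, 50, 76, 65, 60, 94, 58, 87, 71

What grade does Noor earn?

Essays: drop 50 → average of remaining 10 = 711/10 = 71.1
Weighted total:
  Quizzes 98 × 0.16 = 15.68
  Discussion 36.5 × 0.34 = 12.41
  Peer review 60 × 0.43 = 25.8
  Essays 71.1 × 0.07 = 4.977
Sum = 58.867
58.867 < 59 → F

F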